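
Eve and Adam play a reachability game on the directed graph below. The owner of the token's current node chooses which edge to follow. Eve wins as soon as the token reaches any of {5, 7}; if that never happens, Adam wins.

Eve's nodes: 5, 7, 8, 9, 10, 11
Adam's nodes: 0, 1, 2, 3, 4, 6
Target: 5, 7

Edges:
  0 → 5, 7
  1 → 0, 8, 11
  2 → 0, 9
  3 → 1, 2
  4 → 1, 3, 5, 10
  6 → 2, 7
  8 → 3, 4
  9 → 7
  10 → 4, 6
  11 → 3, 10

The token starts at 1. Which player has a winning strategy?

Adam

A0 = {5, 7}
A1: add {0, 9} — 0 (Adam): all of {5, 7} already in; 9 (Eve) has 9→7.
A2: add {2} — 2 (Adam): all of {0, 9} already in.
A3: add {6} — 6 (Adam): all of {2, 7} already in.
A4: add {10} — 10 (Eve) has 10→6.
A5: add {11} — 11 (Eve) has 11→10.
A6 = A5; e.g. 1 (Adam) can still go to 8. Fixed point.
1 never enters the attractor, so Adam can avoid the target forever.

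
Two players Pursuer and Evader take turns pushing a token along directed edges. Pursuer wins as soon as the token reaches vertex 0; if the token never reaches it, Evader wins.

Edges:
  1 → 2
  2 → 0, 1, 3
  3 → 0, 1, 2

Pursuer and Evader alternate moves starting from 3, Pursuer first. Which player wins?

Pursuer

Track states (vertex, player-to-move).
A0 = {(0,Pursuer), (0,Evader)}
A1: add {(2,Pursuer), (3,Pursuer)}.
(3,Pursuer) ∈ A1 ⇒ Pursuer forces the target.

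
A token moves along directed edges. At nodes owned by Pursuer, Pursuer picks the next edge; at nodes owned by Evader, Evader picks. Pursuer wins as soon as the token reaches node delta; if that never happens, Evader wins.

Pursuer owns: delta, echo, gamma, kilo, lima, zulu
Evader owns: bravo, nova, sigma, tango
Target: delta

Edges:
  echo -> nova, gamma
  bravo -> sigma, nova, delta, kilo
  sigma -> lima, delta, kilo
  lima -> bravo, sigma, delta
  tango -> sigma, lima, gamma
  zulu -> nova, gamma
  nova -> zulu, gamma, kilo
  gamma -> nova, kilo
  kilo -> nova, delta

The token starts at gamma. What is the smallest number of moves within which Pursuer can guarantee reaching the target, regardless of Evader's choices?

2

A0 = {delta}
A1: add {kilo, lima} — lima (Pursuer) has lima→delta; kilo (Pursuer) has kilo→delta.
A2: add {gamma, sigma} — sigma (Evader): all of {lima, delta, kilo} already in; gamma (Pursuer) has gamma→kilo.
gamma enters the attractor at level 2, so Pursuer can force the target in 2 moves from there.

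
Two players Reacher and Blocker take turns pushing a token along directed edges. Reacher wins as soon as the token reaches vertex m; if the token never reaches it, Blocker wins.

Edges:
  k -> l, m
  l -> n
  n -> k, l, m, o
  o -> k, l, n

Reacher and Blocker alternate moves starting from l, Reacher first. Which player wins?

Track states (vertex, player-to-move).
A0 = {(m,Reacher), (m,Blocker)}
A1: add {(k,Reacher), (n,Reacher)}.
A2: add {(l,Blocker)}.
A3: add {(o,Reacher)}.
A4 = A3; e.g. (k,Blocker) stays out. (l,Reacher) never enters ⇒ Blocker avoids the target.

Blocker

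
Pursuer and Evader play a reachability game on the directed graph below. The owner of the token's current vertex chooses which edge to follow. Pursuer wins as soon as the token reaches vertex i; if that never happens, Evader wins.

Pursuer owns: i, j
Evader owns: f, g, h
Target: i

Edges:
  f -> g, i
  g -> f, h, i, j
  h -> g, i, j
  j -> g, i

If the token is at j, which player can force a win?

A0 = {i}
A1: add {j} — j (Pursuer) has j→i.
A2 = A1; e.g. f (Evader) can still go to g. Fixed point.
j ∈ A1, so Pursuer can force the target.

Pursuer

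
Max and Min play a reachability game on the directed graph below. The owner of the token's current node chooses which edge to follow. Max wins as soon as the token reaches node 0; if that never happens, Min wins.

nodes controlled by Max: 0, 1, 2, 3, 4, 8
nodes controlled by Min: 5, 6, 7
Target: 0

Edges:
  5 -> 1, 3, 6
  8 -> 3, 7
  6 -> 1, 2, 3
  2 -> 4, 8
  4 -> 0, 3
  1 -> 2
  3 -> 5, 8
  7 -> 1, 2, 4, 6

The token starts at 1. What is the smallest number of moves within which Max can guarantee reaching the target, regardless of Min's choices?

A0 = {0}
A1: add {4} — 4 (Max) has 4→0.
A2: add {2} — 2 (Max) has 2→4.
A3: add {1} — 1 (Max) has 1→2.
A4 = A3; e.g. 3 (Max) has no edge into A3. Fixed point.
1 enters the attractor at level 3, so Max can force the target in 3 moves from there.

3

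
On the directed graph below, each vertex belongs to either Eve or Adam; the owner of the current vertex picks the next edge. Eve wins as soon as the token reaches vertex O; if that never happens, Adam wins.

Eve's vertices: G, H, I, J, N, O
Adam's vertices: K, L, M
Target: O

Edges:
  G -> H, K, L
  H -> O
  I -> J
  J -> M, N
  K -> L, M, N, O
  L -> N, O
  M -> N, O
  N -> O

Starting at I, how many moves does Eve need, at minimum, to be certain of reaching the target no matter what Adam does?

3

A0 = {O}
A1: add {H, N} — H (Eve) has H→O; N (Eve) has N→O.
A2: add {G, J, L, M} — G (Eve) has G→H; J (Eve) has J→N; L (Adam): all of {N, O} already in; M (Adam): all of {N, O} already in.
A3: add {I, K} — I (Eve) has I→J; K (Adam): all of {L, M, N, O} already in.
A3 = all vertices. Fixed point.
I enters the attractor at level 3, so Eve can force the target in 3 moves from there.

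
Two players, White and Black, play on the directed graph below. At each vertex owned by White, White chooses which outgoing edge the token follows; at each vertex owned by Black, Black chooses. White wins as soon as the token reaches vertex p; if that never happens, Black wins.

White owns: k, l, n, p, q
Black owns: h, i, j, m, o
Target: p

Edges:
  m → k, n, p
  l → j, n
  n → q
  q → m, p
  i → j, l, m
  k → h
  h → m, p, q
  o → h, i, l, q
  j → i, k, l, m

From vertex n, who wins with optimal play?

White

A0 = {p}
A1: add {q} — q (White) has q→p.
A2: add {n} — n (White) has n→q.
n ∈ A2, so White can force the target.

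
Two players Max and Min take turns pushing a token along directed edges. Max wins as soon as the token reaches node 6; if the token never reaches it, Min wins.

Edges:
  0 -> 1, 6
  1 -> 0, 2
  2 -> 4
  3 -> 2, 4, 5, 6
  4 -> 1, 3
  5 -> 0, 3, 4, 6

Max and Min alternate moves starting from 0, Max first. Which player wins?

Track states (vertex, player-to-move).
A0 = {(6,Max), (6,Min)}
A1: add {(0,Max), (3,Max), (5,Max)}.
(0,Max) ∈ A1 ⇒ Max forces the target.

Max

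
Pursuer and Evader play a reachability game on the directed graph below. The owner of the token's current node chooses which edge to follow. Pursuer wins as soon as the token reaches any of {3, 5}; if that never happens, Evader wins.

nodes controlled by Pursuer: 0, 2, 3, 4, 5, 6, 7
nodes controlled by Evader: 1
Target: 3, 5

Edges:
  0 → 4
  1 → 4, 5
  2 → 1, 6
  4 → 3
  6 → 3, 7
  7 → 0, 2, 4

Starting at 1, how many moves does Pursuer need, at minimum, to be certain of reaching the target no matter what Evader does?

2

A0 = {3, 5}
A1: add {4, 6} — 4 (Pursuer) has 4→3; 6 (Pursuer) has 6→3.
A2: add {0, 1, 2, 7} — 0 (Pursuer) has 0→4; 1 (Evader): all of {4, 5} already in; 2 (Pursuer) has 2→6; 7 (Pursuer) has 7→4.
A2 = all vertices. Fixed point.
1 enters the attractor at level 2, so Pursuer can force the target in 2 moves from there.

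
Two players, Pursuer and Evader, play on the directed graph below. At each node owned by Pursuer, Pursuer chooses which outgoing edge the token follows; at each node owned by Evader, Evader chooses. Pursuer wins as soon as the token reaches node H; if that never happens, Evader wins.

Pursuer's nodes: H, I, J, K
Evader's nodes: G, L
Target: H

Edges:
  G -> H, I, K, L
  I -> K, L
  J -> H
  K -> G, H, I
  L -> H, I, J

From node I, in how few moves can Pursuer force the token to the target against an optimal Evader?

2

A0 = {H}
A1: add {J, K} — J (Pursuer) has J→H; K (Pursuer) has K→H.
A2: add {I} — I (Pursuer) has I→K.
I enters the attractor at level 2, so Pursuer can force the target in 2 moves from there.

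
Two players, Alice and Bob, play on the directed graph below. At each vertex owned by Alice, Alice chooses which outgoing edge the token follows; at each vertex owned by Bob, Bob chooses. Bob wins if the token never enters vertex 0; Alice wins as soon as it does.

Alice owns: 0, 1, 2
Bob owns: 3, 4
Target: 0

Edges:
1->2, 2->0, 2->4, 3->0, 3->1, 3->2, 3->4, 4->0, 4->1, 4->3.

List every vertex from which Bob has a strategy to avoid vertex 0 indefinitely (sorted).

A0 = {0}
A1: add {2} — 2 (Alice) has 2→0.
A2: add {1} — 1 (Alice) has 1→2.
A3 = A2; e.g. 3 (Bob) can still go to 4. Fixed point.
Alice's attractor = {0, 1, 2}; Bob avoids the target exactly from the complement.

3, 4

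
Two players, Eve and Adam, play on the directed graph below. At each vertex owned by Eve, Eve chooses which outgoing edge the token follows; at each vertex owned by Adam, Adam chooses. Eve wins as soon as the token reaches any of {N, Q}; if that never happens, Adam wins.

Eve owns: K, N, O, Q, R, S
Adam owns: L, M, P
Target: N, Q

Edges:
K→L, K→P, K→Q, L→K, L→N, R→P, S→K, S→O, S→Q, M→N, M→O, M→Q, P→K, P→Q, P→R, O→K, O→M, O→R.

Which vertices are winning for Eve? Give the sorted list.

A0 = {N, Q}
A1: add {K, S} — K (Eve) has K→Q; S (Eve) has S→Q.
A2: add {L, O} — L (Adam): all of {K, N} already in; O (Eve) has O→K.
A3: add {M} — M (Adam): all of {N, O, Q} already in.
A4 = A3; e.g. P (Adam) can still go to R. Fixed point.
Eve's winning region = {K, L, M, N, O, Q, S}.

K, L, M, N, O, Q, S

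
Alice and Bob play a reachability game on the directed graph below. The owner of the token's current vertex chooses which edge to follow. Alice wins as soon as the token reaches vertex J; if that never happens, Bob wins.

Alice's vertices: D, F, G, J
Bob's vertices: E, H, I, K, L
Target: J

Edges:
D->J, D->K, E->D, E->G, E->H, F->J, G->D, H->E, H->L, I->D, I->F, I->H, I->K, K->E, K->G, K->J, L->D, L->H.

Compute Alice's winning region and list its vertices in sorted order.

D, F, G, J

A0 = {J}
A1: add {D, F} — D (Alice) has D→J; F (Alice) has F→J.
A2: add {G} — G (Alice) has G→D.
A3 = A2; e.g. E (Bob) can still go to H. Fixed point.
Alice's winning region = {D, F, G, J}.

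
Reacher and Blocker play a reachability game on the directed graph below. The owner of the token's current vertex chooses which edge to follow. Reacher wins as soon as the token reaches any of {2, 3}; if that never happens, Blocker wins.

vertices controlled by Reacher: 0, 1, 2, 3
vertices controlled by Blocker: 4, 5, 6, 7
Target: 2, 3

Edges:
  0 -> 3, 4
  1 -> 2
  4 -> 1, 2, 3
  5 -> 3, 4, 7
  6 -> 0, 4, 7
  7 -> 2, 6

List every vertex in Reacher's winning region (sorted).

A0 = {2, 3}
A1: add {0, 1} — 0 (Reacher) has 0→3; 1 (Reacher) has 1→2.
A2: add {4} — 4 (Blocker): all of {1, 2, 3} already in.
A3 = A2; e.g. 5 (Blocker) can still go to 7. Fixed point.
Reacher's winning region = {0, 1, 2, 3, 4}.

0, 1, 2, 3, 4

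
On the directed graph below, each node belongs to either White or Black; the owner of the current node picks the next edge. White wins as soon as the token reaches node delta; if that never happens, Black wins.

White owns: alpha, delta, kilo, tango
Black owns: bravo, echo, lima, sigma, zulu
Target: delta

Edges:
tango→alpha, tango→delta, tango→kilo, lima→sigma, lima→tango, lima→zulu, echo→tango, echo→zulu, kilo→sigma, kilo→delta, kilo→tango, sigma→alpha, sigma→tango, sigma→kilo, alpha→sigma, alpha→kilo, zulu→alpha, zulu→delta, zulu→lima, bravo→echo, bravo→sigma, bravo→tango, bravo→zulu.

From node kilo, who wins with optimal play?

A0 = {delta}
A1: add {kilo, tango} — tango (White) has tango→delta; kilo (White) has kilo→delta.
kilo ∈ A1, so White can force the target.

White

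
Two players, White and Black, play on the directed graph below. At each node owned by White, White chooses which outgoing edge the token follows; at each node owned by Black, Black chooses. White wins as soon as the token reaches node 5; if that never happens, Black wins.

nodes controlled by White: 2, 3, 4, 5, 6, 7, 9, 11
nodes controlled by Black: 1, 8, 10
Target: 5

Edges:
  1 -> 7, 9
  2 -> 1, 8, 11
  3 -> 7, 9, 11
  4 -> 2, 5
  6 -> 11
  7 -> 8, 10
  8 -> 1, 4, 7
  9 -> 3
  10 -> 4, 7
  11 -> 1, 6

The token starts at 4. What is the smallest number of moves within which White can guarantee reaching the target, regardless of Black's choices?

1

A0 = {5}
A1: add {4} — 4 (White) has 4→5.
A2 = A1; e.g. 1 (Black) can still go to 7. Fixed point.
4 enters the attractor at level 1, so White can force the target in 1 move from there.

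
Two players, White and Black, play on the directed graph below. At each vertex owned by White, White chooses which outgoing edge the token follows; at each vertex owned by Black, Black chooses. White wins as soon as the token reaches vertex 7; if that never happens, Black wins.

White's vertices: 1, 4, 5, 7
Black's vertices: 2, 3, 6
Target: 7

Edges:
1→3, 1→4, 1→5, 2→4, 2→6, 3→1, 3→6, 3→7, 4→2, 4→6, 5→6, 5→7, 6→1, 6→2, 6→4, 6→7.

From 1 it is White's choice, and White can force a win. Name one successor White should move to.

5

A0 = {7}
A1: add {5} — 5 (White) has 5→7.
A2: add {1} — 1 (White) has 1→5.
A3 = A2; e.g. 2 (Black) can still go to 4. Fixed point.
From 1, successor 5 is in the attractor (rank 1); the other successors 3, 4 are not.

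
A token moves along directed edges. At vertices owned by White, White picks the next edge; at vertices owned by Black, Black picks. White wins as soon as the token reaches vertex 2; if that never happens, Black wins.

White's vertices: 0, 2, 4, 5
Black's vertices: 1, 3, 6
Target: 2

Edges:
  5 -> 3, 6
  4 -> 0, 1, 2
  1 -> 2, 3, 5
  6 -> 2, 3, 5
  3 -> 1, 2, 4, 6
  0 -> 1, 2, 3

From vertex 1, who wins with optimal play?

A0 = {2}
A1: add {0, 4} — 0 (White) has 0→2; 4 (White) has 4→2.
A2 = A1; e.g. 1 (Black) can still go to 3. Fixed point.
1 never enters the attractor, so Black can avoid the target forever.

Black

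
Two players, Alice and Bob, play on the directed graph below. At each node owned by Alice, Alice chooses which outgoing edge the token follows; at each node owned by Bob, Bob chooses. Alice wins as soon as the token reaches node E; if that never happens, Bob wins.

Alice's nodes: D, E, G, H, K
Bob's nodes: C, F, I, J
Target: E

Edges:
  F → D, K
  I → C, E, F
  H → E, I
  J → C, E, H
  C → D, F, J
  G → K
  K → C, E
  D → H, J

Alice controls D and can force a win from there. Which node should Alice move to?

H

A0 = {E}
A1: add {H, K} — H (Alice) has H→E; K (Alice) has K→E.
A2: add {D, G} — D (Alice) has D→H; G (Alice) has G→K.
A3: add {F} — F (Bob): all of {D, K} already in.
A4 = A3; e.g. C (Bob) can still go to J. Fixed point.
From D, successor H is in the attractor (rank 1); the other successor J is not.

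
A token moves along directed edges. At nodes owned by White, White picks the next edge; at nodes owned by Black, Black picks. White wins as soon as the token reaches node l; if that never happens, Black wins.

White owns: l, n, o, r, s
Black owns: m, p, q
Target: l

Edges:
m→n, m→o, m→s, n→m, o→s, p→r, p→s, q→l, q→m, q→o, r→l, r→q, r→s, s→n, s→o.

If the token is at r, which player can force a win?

White

A0 = {l}
A1: add {r} — r (White) has r→l.
A2 = A1; e.g. m (Black) can still go to n. Fixed point.
r ∈ A1, so White can force the target.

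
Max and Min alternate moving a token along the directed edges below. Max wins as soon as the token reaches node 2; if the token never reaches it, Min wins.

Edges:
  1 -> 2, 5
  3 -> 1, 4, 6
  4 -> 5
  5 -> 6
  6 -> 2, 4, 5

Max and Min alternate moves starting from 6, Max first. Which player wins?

Track states (vertex, player-to-move).
A0 = {(2,Max), (2,Min)}
A1: add {(1,Max), (6,Max)}.
(6,Max) ∈ A1 ⇒ Max forces the target.

Max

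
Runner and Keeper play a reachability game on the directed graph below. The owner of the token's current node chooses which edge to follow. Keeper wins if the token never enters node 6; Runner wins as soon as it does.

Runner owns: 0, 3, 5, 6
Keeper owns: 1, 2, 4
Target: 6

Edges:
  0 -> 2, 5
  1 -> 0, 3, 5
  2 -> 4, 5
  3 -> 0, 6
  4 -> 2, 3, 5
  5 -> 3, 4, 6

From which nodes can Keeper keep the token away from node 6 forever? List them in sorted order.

2, 4

A0 = {6}
A1: add {3, 5} — 3 (Runner) has 3→6; 5 (Runner) has 5→6.
A2: add {0} — 0 (Runner) has 0→5.
A3: add {1} — 1 (Keeper): all of {0, 3, 5} already in.
A4 = A3; e.g. 2 (Keeper) can still go to 4. Fixed point.
Runner's attractor = {0, 1, 3, 5, 6}; Keeper avoids the target exactly from the complement.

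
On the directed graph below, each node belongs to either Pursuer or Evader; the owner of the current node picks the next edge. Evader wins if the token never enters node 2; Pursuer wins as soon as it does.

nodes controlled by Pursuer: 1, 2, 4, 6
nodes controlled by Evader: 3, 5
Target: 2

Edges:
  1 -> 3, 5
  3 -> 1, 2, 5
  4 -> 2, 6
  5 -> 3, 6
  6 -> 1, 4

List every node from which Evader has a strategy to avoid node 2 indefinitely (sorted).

1, 3, 5

A0 = {2}
A1: add {4} — 4 (Pursuer) has 4→2.
A2: add {6} — 6 (Pursuer) has 6→4.
A3 = A2; e.g. 1 (Pursuer) has no edge into A2. Fixed point.
Pursuer's attractor = {2, 4, 6}; Evader avoids the target exactly from the complement.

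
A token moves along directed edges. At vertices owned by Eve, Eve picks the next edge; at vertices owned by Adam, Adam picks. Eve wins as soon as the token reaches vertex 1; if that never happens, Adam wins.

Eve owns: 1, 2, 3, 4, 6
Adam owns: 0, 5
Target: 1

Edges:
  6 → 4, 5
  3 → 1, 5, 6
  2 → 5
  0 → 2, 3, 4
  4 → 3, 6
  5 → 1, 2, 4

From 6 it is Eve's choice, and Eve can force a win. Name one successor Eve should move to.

4

A0 = {1}
A1: add {3} — 3 (Eve) has 3→1.
A2: add {4} — 4 (Eve) has 4→3.
A3: add {6} — 6 (Eve) has 6→4.
A4 = A3; e.g. 0 (Adam) can still go to 2. Fixed point.
From 6, successor 4 is in the attractor (rank 2); the other successor 5 is not.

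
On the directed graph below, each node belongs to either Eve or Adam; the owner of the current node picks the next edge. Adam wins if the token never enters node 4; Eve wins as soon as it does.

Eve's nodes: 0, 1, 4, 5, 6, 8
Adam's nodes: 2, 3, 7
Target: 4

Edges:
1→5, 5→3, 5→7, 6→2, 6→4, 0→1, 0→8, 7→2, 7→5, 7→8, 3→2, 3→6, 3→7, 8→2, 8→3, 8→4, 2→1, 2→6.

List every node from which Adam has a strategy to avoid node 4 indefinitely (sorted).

A0 = {4}
A1: add {6, 8} — 6 (Eve) has 6→4; 8 (Eve) has 8→4.
A2: add {0} — 0 (Eve) has 0→8.
A3 = A2; e.g. 1 (Eve) has no edge into A2. Fixed point.
Eve's attractor = {0, 4, 6, 8}; Adam avoids the target exactly from the complement.

1, 2, 3, 5, 7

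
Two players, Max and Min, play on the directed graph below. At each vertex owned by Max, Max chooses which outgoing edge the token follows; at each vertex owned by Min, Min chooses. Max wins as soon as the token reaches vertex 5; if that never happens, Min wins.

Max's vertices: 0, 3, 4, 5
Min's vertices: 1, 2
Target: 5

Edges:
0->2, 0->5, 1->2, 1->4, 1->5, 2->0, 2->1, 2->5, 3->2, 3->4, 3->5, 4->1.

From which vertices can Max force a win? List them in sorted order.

0, 3, 5

A0 = {5}
A1: add {0, 3} — 0 (Max) has 0→5; 3 (Max) has 3→5.
A2 = A1; e.g. 1 (Min) can still go to 2. Fixed point.
Max's winning region = {0, 3, 5}.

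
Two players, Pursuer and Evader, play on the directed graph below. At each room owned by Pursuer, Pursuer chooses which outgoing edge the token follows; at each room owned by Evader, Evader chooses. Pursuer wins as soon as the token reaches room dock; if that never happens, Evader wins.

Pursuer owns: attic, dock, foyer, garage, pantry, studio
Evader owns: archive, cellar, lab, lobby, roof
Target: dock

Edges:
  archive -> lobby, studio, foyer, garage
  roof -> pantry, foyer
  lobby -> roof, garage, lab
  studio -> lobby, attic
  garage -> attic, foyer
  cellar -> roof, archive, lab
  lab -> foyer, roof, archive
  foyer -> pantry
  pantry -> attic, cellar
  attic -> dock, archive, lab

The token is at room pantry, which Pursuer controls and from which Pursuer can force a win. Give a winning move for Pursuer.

A0 = {dock}
A1: add {attic} — attic (Pursuer) has attic→dock.
A2: add {garage, pantry, studio} — studio (Pursuer) has studio→attic; pantry (Pursuer) has pantry→attic; garage (Pursuer) has garage→attic.
A3: add {foyer} — foyer (Pursuer) has foyer→pantry.
A4: add {roof} — roof (Evader): all of {pantry, foyer} already in.
A5 = A4; e.g. lobby (Evader) can still go to lab. Fixed point.
From pantry, successor attic is in the attractor (rank 1); the other successor cellar is not.

attic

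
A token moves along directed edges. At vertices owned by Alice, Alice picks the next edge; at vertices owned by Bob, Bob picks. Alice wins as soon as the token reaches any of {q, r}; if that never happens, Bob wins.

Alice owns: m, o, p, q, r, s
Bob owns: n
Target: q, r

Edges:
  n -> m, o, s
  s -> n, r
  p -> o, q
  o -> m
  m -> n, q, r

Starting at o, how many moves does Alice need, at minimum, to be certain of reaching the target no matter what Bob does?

A0 = {q, r}
A1: add {m, p, s} — m (Alice) has m→q; p (Alice) has p→q; s (Alice) has s→r.
A2: add {o} — o (Alice) has o→m.
o enters the attractor at level 2, so Alice can force the target in 2 moves from there.

2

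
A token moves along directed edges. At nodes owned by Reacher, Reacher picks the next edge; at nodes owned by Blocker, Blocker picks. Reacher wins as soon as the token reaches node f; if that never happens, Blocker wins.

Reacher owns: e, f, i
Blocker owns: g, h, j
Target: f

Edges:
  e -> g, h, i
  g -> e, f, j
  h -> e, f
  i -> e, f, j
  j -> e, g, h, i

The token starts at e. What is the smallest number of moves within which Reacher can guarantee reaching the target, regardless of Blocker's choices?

2

A0 = {f}
A1: add {i} — i (Reacher) has i→f.
A2: add {e} — e (Reacher) has e→i.
e enters the attractor at level 2, so Reacher can force the target in 2 moves from there.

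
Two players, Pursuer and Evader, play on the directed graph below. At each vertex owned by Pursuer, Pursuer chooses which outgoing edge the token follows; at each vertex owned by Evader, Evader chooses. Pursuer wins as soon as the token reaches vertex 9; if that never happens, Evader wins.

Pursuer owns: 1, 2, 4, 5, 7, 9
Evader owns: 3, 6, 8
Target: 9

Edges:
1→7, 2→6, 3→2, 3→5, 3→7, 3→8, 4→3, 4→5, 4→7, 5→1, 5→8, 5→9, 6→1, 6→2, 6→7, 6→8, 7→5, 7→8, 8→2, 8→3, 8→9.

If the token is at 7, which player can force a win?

A0 = {9}
A1: add {5} — 5 (Pursuer) has 5→9.
A2: add {4, 7} — 4 (Pursuer) has 4→5; 7 (Pursuer) has 7→5.
7 ∈ A2, so Pursuer can force the target.

Pursuer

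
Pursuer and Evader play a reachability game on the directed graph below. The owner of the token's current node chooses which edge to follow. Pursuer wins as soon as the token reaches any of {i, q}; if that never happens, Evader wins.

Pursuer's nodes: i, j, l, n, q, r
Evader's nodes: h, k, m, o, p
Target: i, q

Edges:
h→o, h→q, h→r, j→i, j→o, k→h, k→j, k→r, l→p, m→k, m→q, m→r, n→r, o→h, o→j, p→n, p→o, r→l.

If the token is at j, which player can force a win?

A0 = {i, q}
A1: add {j} — j (Pursuer) has j→i.
A2 = A1; e.g. h (Evader) can still go to o. Fixed point.
j ∈ A1, so Pursuer can force the target.

Pursuer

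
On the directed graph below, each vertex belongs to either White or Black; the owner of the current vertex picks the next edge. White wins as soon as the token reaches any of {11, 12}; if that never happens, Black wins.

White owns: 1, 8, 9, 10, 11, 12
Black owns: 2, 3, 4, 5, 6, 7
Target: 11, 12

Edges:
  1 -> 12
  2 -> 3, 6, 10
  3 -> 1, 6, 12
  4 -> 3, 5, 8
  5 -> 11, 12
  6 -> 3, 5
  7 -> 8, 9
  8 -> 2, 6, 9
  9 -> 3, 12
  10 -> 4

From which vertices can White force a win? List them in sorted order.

1, 5, 7, 8, 9, 11, 12

A0 = {11, 12}
A1: add {1, 5, 9} — 1 (White) has 1→12; 5 (Black): all of {11, 12} already in; 9 (White) has 9→12.
A2: add {8} — 8 (White) has 8→9.
A3: add {7} — 7 (Black): all of {8, 9} already in.
A4 = A3; e.g. 2 (Black) can still go to 3. Fixed point.
White's winning region = {1, 5, 7, 8, 9, 11, 12}.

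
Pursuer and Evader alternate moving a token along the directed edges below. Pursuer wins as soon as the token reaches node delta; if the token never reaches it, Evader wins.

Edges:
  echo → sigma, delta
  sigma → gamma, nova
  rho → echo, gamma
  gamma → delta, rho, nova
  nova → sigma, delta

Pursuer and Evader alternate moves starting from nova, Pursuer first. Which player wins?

Track states (vertex, player-to-move).
A0 = {(delta,Pursuer), (delta,Evader)}
A1: add {(echo,Pursuer), (gamma,Pursuer), (nova,Pursuer)}.
(nova,Pursuer) ∈ A1 ⇒ Pursuer forces the target.

Pursuer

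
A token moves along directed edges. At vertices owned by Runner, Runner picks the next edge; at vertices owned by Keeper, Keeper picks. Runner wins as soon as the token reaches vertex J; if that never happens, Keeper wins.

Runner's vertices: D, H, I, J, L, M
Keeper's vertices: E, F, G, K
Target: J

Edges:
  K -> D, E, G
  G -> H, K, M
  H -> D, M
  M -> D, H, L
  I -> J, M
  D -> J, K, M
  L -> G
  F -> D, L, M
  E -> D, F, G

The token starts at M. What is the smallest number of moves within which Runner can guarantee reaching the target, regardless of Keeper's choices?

2

A0 = {J}
A1: add {D, I} — D (Runner) has D→J; I (Runner) has I→J.
A2: add {H, M} — H (Runner) has H→D; M (Runner) has M→D.
A3 = A2; e.g. E (Keeper) can still go to F. Fixed point.
M enters the attractor at level 2, so Runner can force the target in 2 moves from there.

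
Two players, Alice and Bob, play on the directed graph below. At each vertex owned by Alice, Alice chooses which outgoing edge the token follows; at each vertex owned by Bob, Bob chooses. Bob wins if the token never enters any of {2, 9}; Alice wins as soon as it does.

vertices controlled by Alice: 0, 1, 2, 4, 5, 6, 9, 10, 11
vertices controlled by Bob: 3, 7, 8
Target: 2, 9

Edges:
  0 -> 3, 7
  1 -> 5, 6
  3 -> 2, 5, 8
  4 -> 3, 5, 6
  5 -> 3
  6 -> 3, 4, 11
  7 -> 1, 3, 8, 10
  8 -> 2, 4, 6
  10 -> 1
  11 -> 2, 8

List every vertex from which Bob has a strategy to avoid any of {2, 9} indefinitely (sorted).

A0 = {2, 9}
A1: add {11} — 11 (Alice) has 11→2.
A2: add {6} — 6 (Alice) has 6→11.
A3: add {1, 4} — 1 (Alice) has 1→6; 4 (Alice) has 4→6.
A4: add {8, 10} — 8 (Bob): all of {2, 4, 6} already in; 10 (Alice) has 10→1.
A5 = A4; e.g. 0 (Alice) has no edge into A4. Fixed point.
Alice's attractor = {1, 2, 4, 6, 8, 9, 10, 11}; Bob avoids the target exactly from the complement.

0, 3, 5, 7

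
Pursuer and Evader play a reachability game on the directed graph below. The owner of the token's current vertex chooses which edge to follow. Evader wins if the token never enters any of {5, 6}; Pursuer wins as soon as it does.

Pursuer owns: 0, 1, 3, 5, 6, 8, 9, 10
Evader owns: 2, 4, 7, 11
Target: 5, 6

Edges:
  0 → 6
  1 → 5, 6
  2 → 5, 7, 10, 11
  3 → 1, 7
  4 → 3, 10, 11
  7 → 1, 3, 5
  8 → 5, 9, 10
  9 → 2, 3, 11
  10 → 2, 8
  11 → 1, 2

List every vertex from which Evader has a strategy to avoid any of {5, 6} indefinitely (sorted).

2, 4, 11

A0 = {5, 6}
A1: add {0, 1, 8} — 0 (Pursuer) has 0→6; 1 (Pursuer) has 1→5; 8 (Pursuer) has 8→5.
A2: add {3, 10} — 3 (Pursuer) has 3→1; 10 (Pursuer) has 10→8.
A3: add {7, 9} — 7 (Evader): all of {1, 3, 5} already in; 9 (Pursuer) has 9→3.
A4 = A3; e.g. 2 (Evader) can still go to 11. Fixed point.
Pursuer's attractor = {0, 1, 3, 5, 6, 7, 8, 9, 10}; Evader avoids the target exactly from the complement.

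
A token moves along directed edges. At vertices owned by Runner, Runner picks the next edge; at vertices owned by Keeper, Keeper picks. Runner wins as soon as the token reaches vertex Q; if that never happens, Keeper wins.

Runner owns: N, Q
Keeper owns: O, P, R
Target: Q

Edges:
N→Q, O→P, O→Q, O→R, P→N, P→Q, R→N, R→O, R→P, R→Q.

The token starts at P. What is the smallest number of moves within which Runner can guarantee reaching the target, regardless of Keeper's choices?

2

A0 = {Q}
A1: add {N} — N (Runner) has N→Q.
A2: add {P} — P (Keeper): all of {N, Q} already in.
A3 = A2; e.g. O (Keeper) can still go to R. Fixed point.
P enters the attractor at level 2, so Runner can force the target in 2 moves from there.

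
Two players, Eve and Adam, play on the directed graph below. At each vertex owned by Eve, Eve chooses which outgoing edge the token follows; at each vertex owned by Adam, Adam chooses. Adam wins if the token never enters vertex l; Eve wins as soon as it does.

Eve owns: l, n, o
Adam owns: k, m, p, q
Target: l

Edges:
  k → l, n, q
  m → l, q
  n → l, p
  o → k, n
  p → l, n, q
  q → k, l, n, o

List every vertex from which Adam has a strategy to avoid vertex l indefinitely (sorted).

k, m, p, q

A0 = {l}
A1: add {n} — n (Eve) has n→l.
A2: add {o} — o (Eve) has o→n.
A3 = A2; e.g. k (Adam) can still go to q. Fixed point.
Eve's attractor = {l, n, o}; Adam avoids the target exactly from the complement.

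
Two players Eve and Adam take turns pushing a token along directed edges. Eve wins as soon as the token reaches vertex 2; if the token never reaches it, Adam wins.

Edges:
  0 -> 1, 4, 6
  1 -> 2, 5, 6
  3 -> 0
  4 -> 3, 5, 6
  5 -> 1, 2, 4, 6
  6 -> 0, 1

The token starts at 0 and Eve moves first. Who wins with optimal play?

Adam

Track states (vertex, player-to-move).
A0 = {(2,Eve), (2,Adam)}
A1: add {(1,Eve), (5,Eve)}.
A2 = A1; e.g. (0,Eve) stays out. (0,Eve) never enters ⇒ Adam avoids the target.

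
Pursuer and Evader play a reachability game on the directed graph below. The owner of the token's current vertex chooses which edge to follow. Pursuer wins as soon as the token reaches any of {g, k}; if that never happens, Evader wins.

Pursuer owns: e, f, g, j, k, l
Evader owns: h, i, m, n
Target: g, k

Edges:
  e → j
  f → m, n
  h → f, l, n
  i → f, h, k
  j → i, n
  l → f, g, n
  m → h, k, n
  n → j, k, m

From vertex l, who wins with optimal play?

Pursuer

A0 = {g, k}
A1: add {l} — l (Pursuer) has l→g.
A2 = A1; e.g. e (Pursuer) has no edge into A1. Fixed point.
l ∈ A1, so Pursuer can force the target.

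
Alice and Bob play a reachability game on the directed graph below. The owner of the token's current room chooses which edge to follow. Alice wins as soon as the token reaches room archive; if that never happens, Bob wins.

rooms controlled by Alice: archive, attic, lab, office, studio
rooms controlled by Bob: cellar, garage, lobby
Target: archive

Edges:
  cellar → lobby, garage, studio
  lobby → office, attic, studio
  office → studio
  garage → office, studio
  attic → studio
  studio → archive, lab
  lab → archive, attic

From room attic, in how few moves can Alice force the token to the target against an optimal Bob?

A0 = {archive}
A1: add {lab, studio} — studio (Alice) has studio→archive; lab (Alice) has lab→archive.
A2: add {attic, office} — office (Alice) has office→studio; attic (Alice) has attic→studio.
attic enters the attractor at level 2, so Alice can force the target in 2 moves from there.

2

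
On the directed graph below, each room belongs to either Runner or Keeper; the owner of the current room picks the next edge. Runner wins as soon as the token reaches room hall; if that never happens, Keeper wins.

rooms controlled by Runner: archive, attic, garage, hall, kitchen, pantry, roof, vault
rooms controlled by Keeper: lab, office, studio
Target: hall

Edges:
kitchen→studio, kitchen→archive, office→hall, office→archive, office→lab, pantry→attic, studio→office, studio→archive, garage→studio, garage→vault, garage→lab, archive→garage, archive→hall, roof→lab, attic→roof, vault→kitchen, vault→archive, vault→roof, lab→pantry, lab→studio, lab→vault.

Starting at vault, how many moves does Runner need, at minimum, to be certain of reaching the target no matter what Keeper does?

2

A0 = {hall}
A1: add {archive} — archive (Runner) has archive→hall.
A2: add {kitchen, vault} — kitchen (Runner) has kitchen→archive; vault (Runner) has vault→archive.
vault enters the attractor at level 2, so Runner can force the target in 2 moves from there.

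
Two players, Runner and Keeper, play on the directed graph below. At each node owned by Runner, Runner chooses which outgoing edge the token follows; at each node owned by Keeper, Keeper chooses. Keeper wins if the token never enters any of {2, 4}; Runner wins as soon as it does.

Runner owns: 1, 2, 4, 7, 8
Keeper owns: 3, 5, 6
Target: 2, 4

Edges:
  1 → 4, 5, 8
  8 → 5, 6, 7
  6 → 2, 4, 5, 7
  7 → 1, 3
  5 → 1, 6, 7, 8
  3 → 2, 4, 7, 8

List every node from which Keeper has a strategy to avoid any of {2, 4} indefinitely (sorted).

5, 6

A0 = {2, 4}
A1: add {1} — 1 (Runner) has 1→4.
A2: add {7} — 7 (Runner) has 7→1.
A3: add {8} — 8 (Runner) has 8→7.
A4: add {3} — 3 (Keeper): all of {2, 4, 7, 8} already in.
A5 = A4; e.g. 5 (Keeper) can still go to 6. Fixed point.
Runner's attractor = {1, 2, 3, 4, 7, 8}; Keeper avoids the target exactly from the complement.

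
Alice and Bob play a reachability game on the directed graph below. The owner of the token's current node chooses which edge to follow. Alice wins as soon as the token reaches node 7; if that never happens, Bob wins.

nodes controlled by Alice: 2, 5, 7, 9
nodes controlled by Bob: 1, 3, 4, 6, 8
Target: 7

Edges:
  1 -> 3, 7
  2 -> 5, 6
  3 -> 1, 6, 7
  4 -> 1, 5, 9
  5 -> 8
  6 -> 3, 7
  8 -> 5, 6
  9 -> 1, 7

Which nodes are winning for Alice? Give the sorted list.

7, 9

A0 = {7}
A1: add {9} — 9 (Alice) has 9→7.
A2 = A1; e.g. 1 (Bob) can still go to 3. Fixed point.
Alice's winning region = {7, 9}.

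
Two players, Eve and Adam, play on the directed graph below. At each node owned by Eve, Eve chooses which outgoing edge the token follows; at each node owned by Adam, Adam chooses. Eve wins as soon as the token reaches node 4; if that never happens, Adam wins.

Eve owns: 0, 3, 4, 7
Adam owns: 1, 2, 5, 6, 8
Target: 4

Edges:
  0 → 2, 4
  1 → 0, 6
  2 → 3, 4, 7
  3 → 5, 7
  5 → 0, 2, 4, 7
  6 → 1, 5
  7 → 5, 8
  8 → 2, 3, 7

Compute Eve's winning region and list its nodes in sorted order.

0, 4

A0 = {4}
A1: add {0} — 0 (Eve) has 0→4.
A2 = A1; e.g. 1 (Adam) can still go to 6. Fixed point.
Eve's winning region = {0, 4}.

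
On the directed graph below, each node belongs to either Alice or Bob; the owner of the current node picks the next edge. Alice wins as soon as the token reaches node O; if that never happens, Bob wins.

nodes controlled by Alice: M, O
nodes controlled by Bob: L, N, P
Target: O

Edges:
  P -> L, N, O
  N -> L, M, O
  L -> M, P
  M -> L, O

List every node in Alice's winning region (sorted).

A0 = {O}
A1: add {M} — M (Alice) has M→O.
A2 = A1; e.g. L (Bob) can still go to P. Fixed point.
Alice's winning region = {M, O}.

M, O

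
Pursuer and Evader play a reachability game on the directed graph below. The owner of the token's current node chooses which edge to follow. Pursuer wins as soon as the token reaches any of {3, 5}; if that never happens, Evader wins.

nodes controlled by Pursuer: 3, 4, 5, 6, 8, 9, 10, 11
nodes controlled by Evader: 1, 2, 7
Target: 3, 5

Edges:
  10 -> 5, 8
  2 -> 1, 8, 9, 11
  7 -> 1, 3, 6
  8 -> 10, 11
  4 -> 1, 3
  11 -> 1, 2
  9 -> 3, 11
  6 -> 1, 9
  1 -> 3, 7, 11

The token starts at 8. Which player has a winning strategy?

Pursuer

A0 = {3, 5}
A1: add {4, 9, 10} — 4 (Pursuer) has 4→3; 9 (Pursuer) has 9→3; 10 (Pursuer) has 10→5.
A2: add {6, 8} — 6 (Pursuer) has 6→9; 8 (Pursuer) has 8→10.
A3 = A2; e.g. 1 (Evader) can still go to 7. Fixed point.
8 ∈ A2, so Pursuer can force the target.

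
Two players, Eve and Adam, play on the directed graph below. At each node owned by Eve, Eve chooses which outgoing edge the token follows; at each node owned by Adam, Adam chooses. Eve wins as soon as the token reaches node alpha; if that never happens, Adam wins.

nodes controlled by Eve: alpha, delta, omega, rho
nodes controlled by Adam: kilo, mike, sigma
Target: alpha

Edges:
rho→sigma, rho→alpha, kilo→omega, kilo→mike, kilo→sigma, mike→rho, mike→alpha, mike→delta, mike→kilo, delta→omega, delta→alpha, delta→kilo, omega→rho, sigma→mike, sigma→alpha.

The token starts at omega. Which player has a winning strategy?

Eve

A0 = {alpha}
A1: add {delta, rho} — rho (Eve) has rho→alpha; delta (Eve) has delta→alpha.
A2: add {omega} — omega (Eve) has omega→rho.
A3 = A2; e.g. mike (Adam) can still go to kilo. Fixed point.
omega ∈ A2, so Eve can force the target.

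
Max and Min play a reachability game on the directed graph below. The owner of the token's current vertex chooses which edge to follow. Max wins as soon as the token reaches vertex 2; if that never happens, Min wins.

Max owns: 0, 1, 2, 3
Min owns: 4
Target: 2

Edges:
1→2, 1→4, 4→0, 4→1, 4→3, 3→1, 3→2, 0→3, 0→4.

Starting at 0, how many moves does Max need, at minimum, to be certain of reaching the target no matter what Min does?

A0 = {2}
A1: add {1, 3} — 1 (Max) has 1→2; 3 (Max) has 3→2.
A2: add {0} — 0 (Max) has 0→3.
0 enters the attractor at level 2, so Max can force the target in 2 moves from there.

2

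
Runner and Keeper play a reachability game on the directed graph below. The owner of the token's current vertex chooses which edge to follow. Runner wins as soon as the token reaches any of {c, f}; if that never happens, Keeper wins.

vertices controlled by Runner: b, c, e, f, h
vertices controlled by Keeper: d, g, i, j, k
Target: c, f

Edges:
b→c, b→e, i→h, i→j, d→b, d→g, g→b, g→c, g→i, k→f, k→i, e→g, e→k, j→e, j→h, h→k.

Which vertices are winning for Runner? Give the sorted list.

b, c, f

A0 = {c, f}
A1: add {b} — b (Runner) has b→c.
A2 = A1; e.g. d (Keeper) can still go to g. Fixed point.
Runner's winning region = {b, c, f}.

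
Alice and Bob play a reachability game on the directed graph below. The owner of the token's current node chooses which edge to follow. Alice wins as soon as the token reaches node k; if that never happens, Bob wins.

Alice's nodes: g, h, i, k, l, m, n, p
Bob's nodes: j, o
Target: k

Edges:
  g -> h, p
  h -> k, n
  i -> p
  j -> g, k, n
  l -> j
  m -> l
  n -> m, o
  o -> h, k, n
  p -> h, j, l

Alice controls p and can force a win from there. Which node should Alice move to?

h

A0 = {k}
A1: add {h} — h (Alice) has h→k.
A2: add {g, p} — g (Alice) has g→h; p (Alice) has p→h.
A3: add {i} — i (Alice) has i→p.
A4 = A3; e.g. j (Bob) can still go to n. Fixed point.
From p, successor h is in the attractor (rank 1); the other successors j, l are not.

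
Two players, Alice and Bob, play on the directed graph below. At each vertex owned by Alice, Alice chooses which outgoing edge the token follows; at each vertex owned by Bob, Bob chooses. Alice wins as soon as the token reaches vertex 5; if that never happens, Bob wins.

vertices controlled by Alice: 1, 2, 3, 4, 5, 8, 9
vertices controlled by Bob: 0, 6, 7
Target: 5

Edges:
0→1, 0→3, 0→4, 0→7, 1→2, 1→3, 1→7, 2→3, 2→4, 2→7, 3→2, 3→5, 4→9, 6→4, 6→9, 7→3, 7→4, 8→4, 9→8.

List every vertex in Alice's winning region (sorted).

A0 = {5}
A1: add {3} — 3 (Alice) has 3→5.
A2: add {1, 2} — 1 (Alice) has 1→3; 2 (Alice) has 2→3.
A3 = A2; e.g. 0 (Bob) can still go to 4. Fixed point.
Alice's winning region = {1, 2, 3, 5}.

1, 2, 3, 5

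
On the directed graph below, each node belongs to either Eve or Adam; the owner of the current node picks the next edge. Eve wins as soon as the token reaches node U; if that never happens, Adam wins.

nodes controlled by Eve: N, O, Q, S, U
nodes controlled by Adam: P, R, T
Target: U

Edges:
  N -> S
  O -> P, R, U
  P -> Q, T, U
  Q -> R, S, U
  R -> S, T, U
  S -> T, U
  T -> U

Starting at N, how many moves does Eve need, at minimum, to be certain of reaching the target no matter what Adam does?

A0 = {U}
A1: add {O, Q, S, T} — O (Eve) has O→U; Q (Eve) has Q→U; S (Eve) has S→U; T (Adam): all of {U} already in.
A2: add {N, P, R} — N (Eve) has N→S; P (Adam): all of {Q, T, U} already in; R (Adam): all of {S, T, U} already in.
A2 = all vertices. Fixed point.
N enters the attractor at level 2, so Eve can force the target in 2 moves from there.

2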